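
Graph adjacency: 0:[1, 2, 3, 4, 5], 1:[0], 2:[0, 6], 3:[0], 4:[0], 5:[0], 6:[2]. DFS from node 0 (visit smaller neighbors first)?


DFS stack-based: start with [0]
Visit order: [0, 1, 2, 6, 3, 4, 5]


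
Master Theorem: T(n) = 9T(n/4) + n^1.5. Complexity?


a=9, b=4, c=1.5. log_4(9)=1.585 > c=1.5. Case 1: O(n^log_b(a)) = O(n^1.585)
Complexity: O(n^1.585)


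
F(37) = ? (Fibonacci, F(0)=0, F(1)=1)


F(n)=F(n-1)+F(n-2)
...F(35)=9227465, F(36)=14930352, F(37)=24157817


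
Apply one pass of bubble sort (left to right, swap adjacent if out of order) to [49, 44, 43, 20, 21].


After one pass: [44, 43, 20, 21, 49]


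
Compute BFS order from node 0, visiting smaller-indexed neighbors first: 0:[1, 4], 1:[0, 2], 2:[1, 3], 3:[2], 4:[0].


BFS queue: start with [0]
Visit order: [0, 1, 4, 2, 3]


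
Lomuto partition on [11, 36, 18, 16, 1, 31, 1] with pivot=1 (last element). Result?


Elements <= 1 go left of pivot.
Result: [1, 1, 18, 16, 11, 31, 36], pivot at index 1


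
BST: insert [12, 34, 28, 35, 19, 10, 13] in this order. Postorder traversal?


Root = 12; build tree by BST insertion.
Postorder traversal: [10, 13, 19, 28, 35, 34, 12]


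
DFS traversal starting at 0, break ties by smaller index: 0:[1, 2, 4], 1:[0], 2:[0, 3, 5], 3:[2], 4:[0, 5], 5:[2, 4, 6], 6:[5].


DFS stack-based: start with [0]
Visit order: [0, 1, 2, 3, 5, 4, 6]


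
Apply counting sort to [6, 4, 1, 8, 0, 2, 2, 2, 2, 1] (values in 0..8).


Count array: [1, 2, 4, 0, 1, 0, 1, 0, 1]
Reconstruct: [0, 1, 1, 2, 2, 2, 2, 4, 6, 8]


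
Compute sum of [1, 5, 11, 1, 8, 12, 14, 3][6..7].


Prefix sums: [0, 1, 6, 17, 18, 26, 38, 52, 55]
Sum[6..7] = prefix[8] - prefix[6] = 55 - 38 = 17


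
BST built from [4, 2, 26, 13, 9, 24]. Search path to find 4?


BST root = 4
Search for 4: compare at each node
Path: [4]


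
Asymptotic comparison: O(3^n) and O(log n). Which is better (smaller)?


logarithmic grows slower than exponential (base 3)
O(log n) is asymptotically smaller; O(3^n) grows faster


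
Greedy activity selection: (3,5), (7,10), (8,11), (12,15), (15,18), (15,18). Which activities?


Greedy: pick earliest-ending, then skip overlaps.
Selected (4 activities): [(3, 5), (7, 10), (12, 15), (15, 18)]


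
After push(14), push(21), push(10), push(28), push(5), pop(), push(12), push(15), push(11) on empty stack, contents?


push(14) -> [14]
push(21) -> [14, 21]
push(10) -> [14, 21, 10]
push(28) -> [14, 21, 10, 28]
push(5) -> [14, 21, 10, 28, 5]
pop() returns 5 -> [14, 21, 10, 28]
push(12) -> [14, 21, 10, 28, 12]
push(15) -> [14, 21, 10, 28, 12, 15]
push(11) -> [14, 21, 10, 28, 12, 15, 11]
Final stack (bottom to top): [14, 21, 10, 28, 12, 15, 11]


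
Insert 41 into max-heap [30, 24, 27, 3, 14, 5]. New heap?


Append 41: [30, 24, 27, 3, 14, 5, 41]
Bubble up: swap idx 6(41) with idx 2(27); swap idx 2(41) with idx 0(30)
Result: [41, 24, 30, 3, 14, 5, 27]


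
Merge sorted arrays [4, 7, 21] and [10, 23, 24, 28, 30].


Compare heads, take smaller each step.
Merged: [4, 7, 10, 21, 23, 24, 28, 30]


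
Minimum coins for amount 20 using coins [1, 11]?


dp[0]=0; dp[i]=1+min(dp[i-c] for c in coins)
...dp[15]=5, dp[16]=6, dp[17]=7, dp[18]=8, dp[19]=9, dp[20]=10
Minimum coins for 20 = 10


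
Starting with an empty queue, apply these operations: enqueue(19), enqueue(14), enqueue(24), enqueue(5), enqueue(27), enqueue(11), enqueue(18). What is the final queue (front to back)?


enqueue(19) -> [19]
enqueue(14) -> [19, 14]
enqueue(24) -> [19, 14, 24]
enqueue(5) -> [19, 14, 24, 5]
enqueue(27) -> [19, 14, 24, 5, 27]
enqueue(11) -> [19, 14, 24, 5, 27, 11]
enqueue(18) -> [19, 14, 24, 5, 27, 11, 18]
Final queue (front to back): [19, 14, 24, 5, 27, 11, 18]


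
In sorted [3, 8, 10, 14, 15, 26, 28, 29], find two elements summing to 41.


Two pointers: lo=0, hi=7
Found pair: (15, 26) summing to 41


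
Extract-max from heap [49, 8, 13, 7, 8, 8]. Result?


Max = 49
Replace root with last, heapify down
Resulting heap: [13, 8, 8, 7, 8]


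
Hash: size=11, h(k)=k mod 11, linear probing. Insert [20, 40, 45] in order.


Insertions: 20->slot 9; 40->slot 7; 45->slot 1
Table: [None, 45, None, None, None, None, None, 40, None, 20, None]


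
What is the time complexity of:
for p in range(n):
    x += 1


Per nesting level: O(n) = O(n)
Complexity: O(n)


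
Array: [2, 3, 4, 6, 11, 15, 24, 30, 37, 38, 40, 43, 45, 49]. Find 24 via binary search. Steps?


Search for 24:
[0,13] mid=6 arr[6]=24
Total: 1 comparisons


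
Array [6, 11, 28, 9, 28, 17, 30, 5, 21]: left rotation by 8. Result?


Left rotate by 8: [21, 6, 11, 28, 9, 28, 17, 30, 5]


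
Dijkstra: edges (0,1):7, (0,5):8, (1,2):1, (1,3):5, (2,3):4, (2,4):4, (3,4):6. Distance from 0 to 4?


Dijkstra from 0:
Distances: {0: 0, 1: 7, 2: 8, 3: 12, 4: 12, 5: 8}
Shortest distance to 4 = 12, path = [0, 1, 2, 4]


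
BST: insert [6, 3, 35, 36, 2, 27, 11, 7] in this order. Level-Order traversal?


Root = 6; build tree by BST insertion.
Level-Order traversal: [6, 3, 35, 2, 27, 36, 11, 7]


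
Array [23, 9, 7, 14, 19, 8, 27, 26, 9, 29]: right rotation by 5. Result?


Right rotate by 5: [8, 27, 26, 9, 29, 23, 9, 7, 14, 19]


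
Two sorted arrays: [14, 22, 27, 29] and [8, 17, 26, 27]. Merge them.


Compare heads, take smaller each step.
Merged: [8, 14, 17, 22, 26, 27, 27, 29]


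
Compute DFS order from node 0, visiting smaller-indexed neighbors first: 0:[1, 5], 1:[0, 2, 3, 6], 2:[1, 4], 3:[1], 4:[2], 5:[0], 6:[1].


DFS stack-based: start with [0]
Visit order: [0, 1, 2, 4, 3, 6, 5]


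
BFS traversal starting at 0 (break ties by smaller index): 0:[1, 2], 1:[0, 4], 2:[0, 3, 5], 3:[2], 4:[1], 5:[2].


BFS queue: start with [0]
Visit order: [0, 1, 2, 4, 3, 5]


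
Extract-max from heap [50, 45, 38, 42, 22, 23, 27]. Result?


Max = 50
Replace root with last, heapify down
Resulting heap: [45, 42, 38, 27, 22, 23]


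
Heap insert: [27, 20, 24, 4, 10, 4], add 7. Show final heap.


Append 7: [27, 20, 24, 4, 10, 4, 7]
Bubble up: no swaps needed
Result: [27, 20, 24, 4, 10, 4, 7]


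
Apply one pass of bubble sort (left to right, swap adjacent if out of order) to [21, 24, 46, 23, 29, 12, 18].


After one pass: [21, 24, 23, 29, 12, 18, 46]


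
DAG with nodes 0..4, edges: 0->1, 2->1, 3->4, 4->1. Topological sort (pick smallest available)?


Kahn's algorithm, process smallest node first
Order: [0, 2, 3, 4, 1]


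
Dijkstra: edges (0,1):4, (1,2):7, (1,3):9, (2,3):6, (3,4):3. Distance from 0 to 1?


Dijkstra from 0:
Distances: {0: 0, 1: 4, 2: 11, 3: 13, 4: 16}
Shortest distance to 1 = 4, path = [0, 1]


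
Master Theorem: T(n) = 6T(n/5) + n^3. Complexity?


a=6, b=5, c=3. log_5(6)=1.113 < c=3. Case 3: O(n^c) = O(n^3)
Complexity: O(n^3)


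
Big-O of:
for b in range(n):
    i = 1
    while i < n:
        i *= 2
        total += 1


Per nesting level: O(n) * O(log n) = O(n log n)
Complexity: O(n log n)


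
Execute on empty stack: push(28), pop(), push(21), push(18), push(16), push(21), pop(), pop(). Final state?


push(28) -> [28]
pop() returns 28 -> []
push(21) -> [21]
push(18) -> [21, 18]
push(16) -> [21, 18, 16]
push(21) -> [21, 18, 16, 21]
pop() returns 21 -> [21, 18, 16]
pop() returns 16 -> [21, 18]
Final stack (bottom to top): [21, 18]


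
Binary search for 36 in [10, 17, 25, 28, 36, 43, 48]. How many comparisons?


Search for 36:
[0,6] mid=3 arr[3]=28
[4,6] mid=5 arr[5]=43
[4,4] mid=4 arr[4]=36
Total: 3 comparisons


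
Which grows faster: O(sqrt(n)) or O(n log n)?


sublinear grows slower than linearithmic
O(sqrt(n)) is asymptotically smaller; O(n log n) grows faster


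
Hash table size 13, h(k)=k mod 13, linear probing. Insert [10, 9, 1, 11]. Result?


Insertions: 10->slot 10; 9->slot 9; 1->slot 1; 11->slot 11
Table: [None, 1, None, None, None, None, None, None, None, 9, 10, 11, None]


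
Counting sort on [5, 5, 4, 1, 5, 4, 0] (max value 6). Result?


Count array: [1, 1, 0, 0, 2, 3, 0]
Reconstruct: [0, 1, 4, 4, 5, 5, 5]


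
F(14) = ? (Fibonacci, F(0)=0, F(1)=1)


F(n)=F(n-1)+F(n-2)
...F(12)=144, F(13)=233, F(14)=377


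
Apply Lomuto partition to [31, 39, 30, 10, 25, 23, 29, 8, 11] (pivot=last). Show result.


Elements <= 11 go left of pivot.
Result: [10, 8, 11, 31, 25, 23, 29, 39, 30], pivot at index 2


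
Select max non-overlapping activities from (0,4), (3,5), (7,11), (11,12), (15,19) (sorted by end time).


Greedy: pick earliest-ending, then skip overlaps.
Selected (4 activities): [(0, 4), (7, 11), (11, 12), (15, 19)]


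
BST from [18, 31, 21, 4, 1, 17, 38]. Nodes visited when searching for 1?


BST root = 18
Search for 1: compare at each node
Path: [18, 4, 1]


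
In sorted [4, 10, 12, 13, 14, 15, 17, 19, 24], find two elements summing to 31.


Two pointers: lo=0, hi=8
Found pair: (12, 19) summing to 31


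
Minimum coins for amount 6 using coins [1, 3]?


dp[0]=0; dp[i]=1+min(dp[i-c] for c in coins)
...dp[1]=1, dp[2]=2, dp[3]=1, dp[4]=2, dp[5]=3, dp[6]=2
Minimum coins for 6 = 2


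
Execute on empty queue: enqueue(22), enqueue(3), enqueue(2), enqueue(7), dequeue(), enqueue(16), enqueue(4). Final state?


enqueue(22) -> [22]
enqueue(3) -> [22, 3]
enqueue(2) -> [22, 3, 2]
enqueue(7) -> [22, 3, 2, 7]
dequeue() returns 22 -> [3, 2, 7]
enqueue(16) -> [3, 2, 7, 16]
enqueue(4) -> [3, 2, 7, 16, 4]
Final queue (front to back): [3, 2, 7, 16, 4]


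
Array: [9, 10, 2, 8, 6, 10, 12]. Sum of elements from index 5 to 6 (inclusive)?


Prefix sums: [0, 9, 19, 21, 29, 35, 45, 57]
Sum[5..6] = prefix[7] - prefix[5] = 57 - 35 = 22


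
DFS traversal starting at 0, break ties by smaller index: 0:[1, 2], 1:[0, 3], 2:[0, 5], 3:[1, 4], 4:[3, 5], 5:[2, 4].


DFS stack-based: start with [0]
Visit order: [0, 1, 3, 4, 5, 2]


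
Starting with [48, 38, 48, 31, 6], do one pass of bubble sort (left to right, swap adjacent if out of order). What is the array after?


After one pass: [38, 48, 31, 6, 48]


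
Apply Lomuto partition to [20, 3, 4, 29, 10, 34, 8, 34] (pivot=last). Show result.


Elements <= 34 go left of pivot.
Result: [20, 3, 4, 29, 10, 34, 8, 34], pivot at index 7


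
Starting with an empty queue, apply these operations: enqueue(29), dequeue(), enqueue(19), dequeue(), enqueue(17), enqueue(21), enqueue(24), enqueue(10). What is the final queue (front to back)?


enqueue(29) -> [29]
dequeue() returns 29 -> []
enqueue(19) -> [19]
dequeue() returns 19 -> []
enqueue(17) -> [17]
enqueue(21) -> [17, 21]
enqueue(24) -> [17, 21, 24]
enqueue(10) -> [17, 21, 24, 10]
Final queue (front to back): [17, 21, 24, 10]


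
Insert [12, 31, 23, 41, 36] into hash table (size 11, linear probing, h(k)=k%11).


Insertions: 12->slot 1; 31->slot 9; 23->slot 2; 41->slot 8; 36->slot 3
Table: [None, 12, 23, 36, None, None, None, None, 41, 31, None]


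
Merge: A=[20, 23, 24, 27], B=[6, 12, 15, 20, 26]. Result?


Compare heads, take smaller each step.
Merged: [6, 12, 15, 20, 20, 23, 24, 26, 27]


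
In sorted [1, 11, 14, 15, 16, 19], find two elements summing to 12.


Two pointers: lo=0, hi=5
Found pair: (1, 11) summing to 12


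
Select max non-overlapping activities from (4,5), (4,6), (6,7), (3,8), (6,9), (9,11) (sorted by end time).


Greedy: pick earliest-ending, then skip overlaps.
Selected (3 activities): [(4, 5), (6, 7), (9, 11)]


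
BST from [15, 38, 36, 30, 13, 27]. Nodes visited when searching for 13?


BST root = 15
Search for 13: compare at each node
Path: [15, 13]


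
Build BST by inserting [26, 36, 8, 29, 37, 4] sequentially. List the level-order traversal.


Root = 26; build tree by BST insertion.
Level-Order traversal: [26, 8, 36, 4, 29, 37]


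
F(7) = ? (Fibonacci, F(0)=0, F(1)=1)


F(n)=F(n-1)+F(n-2)
...F(5)=5, F(6)=8, F(7)=13


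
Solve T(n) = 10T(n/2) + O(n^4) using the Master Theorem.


a=10, b=2, c=4. log_2(10)=3.322 < c=4. Case 3: O(n^c) = O(n^4)
Complexity: O(n^4)


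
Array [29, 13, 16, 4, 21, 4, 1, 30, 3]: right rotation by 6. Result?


Right rotate by 6: [4, 21, 4, 1, 30, 3, 29, 13, 16]


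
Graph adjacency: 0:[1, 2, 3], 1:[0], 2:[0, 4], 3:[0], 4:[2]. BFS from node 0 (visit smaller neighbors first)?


BFS queue: start with [0]
Visit order: [0, 1, 2, 3, 4]


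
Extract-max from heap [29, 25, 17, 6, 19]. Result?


Max = 29
Replace root with last, heapify down
Resulting heap: [25, 19, 17, 6]


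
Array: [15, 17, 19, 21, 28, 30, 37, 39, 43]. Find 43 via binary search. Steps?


Search for 43:
[0,8] mid=4 arr[4]=28
[5,8] mid=6 arr[6]=37
[7,8] mid=7 arr[7]=39
[8,8] mid=8 arr[8]=43
Total: 4 comparisons


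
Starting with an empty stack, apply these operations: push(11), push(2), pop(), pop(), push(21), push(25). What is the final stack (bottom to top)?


push(11) -> [11]
push(2) -> [11, 2]
pop() returns 2 -> [11]
pop() returns 11 -> []
push(21) -> [21]
push(25) -> [21, 25]
Final stack (bottom to top): [21, 25]


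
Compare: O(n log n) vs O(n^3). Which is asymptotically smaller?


linearithmic grows slower than cubic
O(n log n) is asymptotically smaller; O(n^3) grows faster


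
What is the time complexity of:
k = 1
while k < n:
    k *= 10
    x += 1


Per nesting level: O(log n) = O(log n)
Complexity: O(log n)


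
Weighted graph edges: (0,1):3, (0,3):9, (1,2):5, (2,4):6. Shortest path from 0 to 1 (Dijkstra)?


Dijkstra from 0:
Distances: {0: 0, 1: 3, 2: 8, 3: 9, 4: 14}
Shortest distance to 1 = 3, path = [0, 1]


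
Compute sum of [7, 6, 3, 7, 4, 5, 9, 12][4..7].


Prefix sums: [0, 7, 13, 16, 23, 27, 32, 41, 53]
Sum[4..7] = prefix[8] - prefix[4] = 53 - 23 = 30


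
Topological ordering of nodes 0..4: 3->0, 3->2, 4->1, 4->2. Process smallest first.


Kahn's algorithm, process smallest node first
Order: [3, 0, 4, 1, 2]


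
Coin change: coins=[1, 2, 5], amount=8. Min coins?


dp[0]=0; dp[i]=1+min(dp[i-c] for c in coins)
...dp[3]=2, dp[4]=2, dp[5]=1, dp[6]=2, dp[7]=2, dp[8]=3
Minimum coins for 8 = 3


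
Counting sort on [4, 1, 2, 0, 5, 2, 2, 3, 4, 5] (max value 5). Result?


Count array: [1, 1, 3, 1, 2, 2]
Reconstruct: [0, 1, 2, 2, 2, 3, 4, 4, 5, 5]


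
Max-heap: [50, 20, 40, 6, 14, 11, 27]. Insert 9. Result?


Append 9: [50, 20, 40, 6, 14, 11, 27, 9]
Bubble up: swap idx 7(9) with idx 3(6)
Result: [50, 20, 40, 9, 14, 11, 27, 6]


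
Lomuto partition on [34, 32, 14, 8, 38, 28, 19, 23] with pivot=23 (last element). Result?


Elements <= 23 go left of pivot.
Result: [14, 8, 19, 23, 38, 28, 34, 32], pivot at index 3


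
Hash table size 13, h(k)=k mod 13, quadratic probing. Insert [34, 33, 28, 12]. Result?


Insertions: 34->slot 8; 33->slot 7; 28->slot 2; 12->slot 12
Table: [None, None, 28, None, None, None, None, 33, 34, None, None, None, 12]


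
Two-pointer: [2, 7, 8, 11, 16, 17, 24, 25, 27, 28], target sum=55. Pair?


Two pointers: lo=0, hi=9
Found pair: (27, 28) summing to 55


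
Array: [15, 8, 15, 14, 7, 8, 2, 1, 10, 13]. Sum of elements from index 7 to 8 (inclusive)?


Prefix sums: [0, 15, 23, 38, 52, 59, 67, 69, 70, 80, 93]
Sum[7..8] = prefix[9] - prefix[7] = 80 - 69 = 11


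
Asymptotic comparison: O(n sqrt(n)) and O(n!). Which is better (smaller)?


n^1.5 grows slower than factorial
O(n sqrt(n)) is asymptotically smaller; O(n!) grows faster


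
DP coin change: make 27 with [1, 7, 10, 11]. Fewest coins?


dp[0]=0; dp[i]=1+min(dp[i-c] for c in coins)
...dp[22]=2, dp[23]=3, dp[24]=3, dp[25]=3, dp[26]=4, dp[27]=3
Minimum coins for 27 = 3


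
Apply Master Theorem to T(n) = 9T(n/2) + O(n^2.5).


a=9, b=2, c=2.5. log_2(9)=3.170 > c=2.5. Case 1: O(n^log_b(a)) = O(n^3.170)
Complexity: O(n^3.170)


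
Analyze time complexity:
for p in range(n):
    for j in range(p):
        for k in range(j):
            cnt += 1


Per nesting level: O(n) * O(n) [triangular over p] * O(n) [triangular over j] = O(n^3)
Complexity: O(n^3)


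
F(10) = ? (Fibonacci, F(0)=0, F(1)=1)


F(n)=F(n-1)+F(n-2)
...F(8)=21, F(9)=34, F(10)=55


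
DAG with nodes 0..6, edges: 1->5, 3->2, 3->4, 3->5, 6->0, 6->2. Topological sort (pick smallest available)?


Kahn's algorithm, process smallest node first
Order: [1, 3, 4, 5, 6, 0, 2]


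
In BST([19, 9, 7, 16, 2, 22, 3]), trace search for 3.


BST root = 19
Search for 3: compare at each node
Path: [19, 9, 7, 2, 3]


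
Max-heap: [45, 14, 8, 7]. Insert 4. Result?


Append 4: [45, 14, 8, 7, 4]
Bubble up: no swaps needed
Result: [45, 14, 8, 7, 4]


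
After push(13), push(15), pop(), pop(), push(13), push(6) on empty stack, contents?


push(13) -> [13]
push(15) -> [13, 15]
pop() returns 15 -> [13]
pop() returns 13 -> []
push(13) -> [13]
push(6) -> [13, 6]
Final stack (bottom to top): [13, 6]


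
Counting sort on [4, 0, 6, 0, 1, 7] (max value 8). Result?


Count array: [2, 1, 0, 0, 1, 0, 1, 1, 0]
Reconstruct: [0, 0, 1, 4, 6, 7]


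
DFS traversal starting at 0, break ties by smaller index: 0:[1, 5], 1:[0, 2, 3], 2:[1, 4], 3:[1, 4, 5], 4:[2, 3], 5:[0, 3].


DFS stack-based: start with [0]
Visit order: [0, 1, 2, 4, 3, 5]


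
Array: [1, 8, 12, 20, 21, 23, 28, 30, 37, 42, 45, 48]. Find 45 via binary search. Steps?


Search for 45:
[0,11] mid=5 arr[5]=23
[6,11] mid=8 arr[8]=37
[9,11] mid=10 arr[10]=45
Total: 3 comparisons


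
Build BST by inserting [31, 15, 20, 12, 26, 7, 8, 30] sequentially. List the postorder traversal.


Root = 31; build tree by BST insertion.
Postorder traversal: [8, 7, 12, 30, 26, 20, 15, 31]


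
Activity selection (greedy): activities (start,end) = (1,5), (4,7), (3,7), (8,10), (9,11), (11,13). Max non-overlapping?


Greedy: pick earliest-ending, then skip overlaps.
Selected (3 activities): [(1, 5), (8, 10), (11, 13)]


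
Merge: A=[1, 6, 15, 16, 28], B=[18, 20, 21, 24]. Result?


Compare heads, take smaller each step.
Merged: [1, 6, 15, 16, 18, 20, 21, 24, 28]


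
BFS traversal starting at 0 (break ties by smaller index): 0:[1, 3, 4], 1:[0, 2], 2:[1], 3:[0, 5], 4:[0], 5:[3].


BFS queue: start with [0]
Visit order: [0, 1, 3, 4, 2, 5]


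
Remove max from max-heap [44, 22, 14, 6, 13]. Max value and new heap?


Max = 44
Replace root with last, heapify down
Resulting heap: [22, 13, 14, 6]


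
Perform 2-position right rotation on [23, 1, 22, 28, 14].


Right rotate by 2: [28, 14, 23, 1, 22]


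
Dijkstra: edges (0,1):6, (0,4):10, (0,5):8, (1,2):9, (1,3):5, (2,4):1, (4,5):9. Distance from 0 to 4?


Dijkstra from 0:
Distances: {0: 0, 1: 6, 2: 11, 3: 11, 4: 10, 5: 8}
Shortest distance to 4 = 10, path = [0, 4]


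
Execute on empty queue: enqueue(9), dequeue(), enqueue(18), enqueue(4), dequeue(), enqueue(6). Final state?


enqueue(9) -> [9]
dequeue() returns 9 -> []
enqueue(18) -> [18]
enqueue(4) -> [18, 4]
dequeue() returns 18 -> [4]
enqueue(6) -> [4, 6]
Final queue (front to back): [4, 6]


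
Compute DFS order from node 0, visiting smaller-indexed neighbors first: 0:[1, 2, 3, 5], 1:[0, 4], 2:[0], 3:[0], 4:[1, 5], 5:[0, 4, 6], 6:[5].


DFS stack-based: start with [0]
Visit order: [0, 1, 4, 5, 6, 2, 3]


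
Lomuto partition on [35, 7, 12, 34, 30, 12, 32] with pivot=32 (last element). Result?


Elements <= 32 go left of pivot.
Result: [7, 12, 30, 12, 32, 34, 35], pivot at index 4


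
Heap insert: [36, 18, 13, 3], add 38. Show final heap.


Append 38: [36, 18, 13, 3, 38]
Bubble up: swap idx 4(38) with idx 1(18); swap idx 1(38) with idx 0(36)
Result: [38, 36, 13, 3, 18]


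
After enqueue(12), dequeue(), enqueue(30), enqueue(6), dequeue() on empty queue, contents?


enqueue(12) -> [12]
dequeue() returns 12 -> []
enqueue(30) -> [30]
enqueue(6) -> [30, 6]
dequeue() returns 30 -> [6]
Final queue (front to back): [6]


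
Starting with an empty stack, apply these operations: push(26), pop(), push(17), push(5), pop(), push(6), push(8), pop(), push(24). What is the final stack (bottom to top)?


push(26) -> [26]
pop() returns 26 -> []
push(17) -> [17]
push(5) -> [17, 5]
pop() returns 5 -> [17]
push(6) -> [17, 6]
push(8) -> [17, 6, 8]
pop() returns 8 -> [17, 6]
push(24) -> [17, 6, 24]
Final stack (bottom to top): [17, 6, 24]


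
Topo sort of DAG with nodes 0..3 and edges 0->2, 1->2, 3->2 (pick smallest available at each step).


Kahn's algorithm, process smallest node first
Order: [0, 1, 3, 2]


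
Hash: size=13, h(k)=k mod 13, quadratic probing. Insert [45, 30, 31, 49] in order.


Insertions: 45->slot 6; 30->slot 4; 31->slot 5; 49->slot 10
Table: [None, None, None, None, 30, 31, 45, None, None, None, 49, None, None]


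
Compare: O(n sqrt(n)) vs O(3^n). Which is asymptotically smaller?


n^1.5 grows slower than exponential (base 3)
O(n sqrt(n)) is asymptotically smaller; O(3^n) grows faster


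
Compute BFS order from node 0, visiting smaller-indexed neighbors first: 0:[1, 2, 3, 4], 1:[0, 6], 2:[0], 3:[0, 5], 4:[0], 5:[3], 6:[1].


BFS queue: start with [0]
Visit order: [0, 1, 2, 3, 4, 6, 5]


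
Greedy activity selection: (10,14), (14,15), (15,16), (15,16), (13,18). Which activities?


Greedy: pick earliest-ending, then skip overlaps.
Selected (3 activities): [(10, 14), (14, 15), (15, 16)]


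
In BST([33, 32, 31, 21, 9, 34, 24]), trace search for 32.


BST root = 33
Search for 32: compare at each node
Path: [33, 32]


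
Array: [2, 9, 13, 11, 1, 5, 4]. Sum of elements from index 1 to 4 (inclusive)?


Prefix sums: [0, 2, 11, 24, 35, 36, 41, 45]
Sum[1..4] = prefix[5] - prefix[1] = 36 - 2 = 34


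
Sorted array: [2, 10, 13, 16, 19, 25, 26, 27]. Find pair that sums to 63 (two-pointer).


Two pointers: lo=0, hi=7
No pair sums to 63


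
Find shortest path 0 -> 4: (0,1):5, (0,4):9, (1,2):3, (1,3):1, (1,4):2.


Dijkstra from 0:
Distances: {0: 0, 1: 5, 2: 8, 3: 6, 4: 7}
Shortest distance to 4 = 7, path = [0, 1, 4]


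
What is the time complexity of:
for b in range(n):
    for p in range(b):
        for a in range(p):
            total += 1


Per nesting level: O(n) * O(n) [triangular over b] * O(n) [triangular over p] = O(n^3)
Complexity: O(n^3)


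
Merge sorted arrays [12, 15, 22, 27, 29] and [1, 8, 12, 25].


Compare heads, take smaller each step.
Merged: [1, 8, 12, 12, 15, 22, 25, 27, 29]


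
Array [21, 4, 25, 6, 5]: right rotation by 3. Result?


Right rotate by 3: [25, 6, 5, 21, 4]


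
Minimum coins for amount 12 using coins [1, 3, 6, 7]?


dp[0]=0; dp[i]=1+min(dp[i-c] for c in coins)
...dp[7]=1, dp[8]=2, dp[9]=2, dp[10]=2, dp[11]=3, dp[12]=2
Minimum coins for 12 = 2


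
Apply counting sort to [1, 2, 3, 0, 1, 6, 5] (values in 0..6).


Count array: [1, 2, 1, 1, 0, 1, 1]
Reconstruct: [0, 1, 1, 2, 3, 5, 6]


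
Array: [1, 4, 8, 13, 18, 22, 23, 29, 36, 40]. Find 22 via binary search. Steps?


Search for 22:
[0,9] mid=4 arr[4]=18
[5,9] mid=7 arr[7]=29
[5,6] mid=5 arr[5]=22
Total: 3 comparisons


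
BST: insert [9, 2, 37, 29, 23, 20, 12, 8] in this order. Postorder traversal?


Root = 9; build tree by BST insertion.
Postorder traversal: [8, 2, 12, 20, 23, 29, 37, 9]


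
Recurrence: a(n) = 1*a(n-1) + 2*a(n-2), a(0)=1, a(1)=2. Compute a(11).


Build bottom-up:
...a(9)=512, a(10)=1024, a(11)=1*1024+2*512=2048


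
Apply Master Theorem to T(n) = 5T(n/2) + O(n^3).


a=5, b=2, c=3. log_2(5)=2.322 < c=3. Case 3: O(n^c) = O(n^3)
Complexity: O(n^3)


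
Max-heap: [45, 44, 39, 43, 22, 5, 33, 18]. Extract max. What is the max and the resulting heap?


Max = 45
Replace root with last, heapify down
Resulting heap: [44, 43, 39, 18, 22, 5, 33]


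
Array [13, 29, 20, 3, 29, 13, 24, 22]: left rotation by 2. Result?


Left rotate by 2: [20, 3, 29, 13, 24, 22, 13, 29]


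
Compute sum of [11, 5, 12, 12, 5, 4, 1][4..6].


Prefix sums: [0, 11, 16, 28, 40, 45, 49, 50]
Sum[4..6] = prefix[7] - prefix[4] = 50 - 40 = 10


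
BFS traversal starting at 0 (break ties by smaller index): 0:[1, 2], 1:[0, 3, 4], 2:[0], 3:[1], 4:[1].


BFS queue: start with [0]
Visit order: [0, 1, 2, 3, 4]


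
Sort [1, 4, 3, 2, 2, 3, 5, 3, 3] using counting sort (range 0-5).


Count array: [0, 1, 2, 4, 1, 1]
Reconstruct: [1, 2, 2, 3, 3, 3, 3, 4, 5]


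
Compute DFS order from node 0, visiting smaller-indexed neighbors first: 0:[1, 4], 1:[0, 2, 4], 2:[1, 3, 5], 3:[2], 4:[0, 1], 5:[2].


DFS stack-based: start with [0]
Visit order: [0, 1, 2, 3, 5, 4]


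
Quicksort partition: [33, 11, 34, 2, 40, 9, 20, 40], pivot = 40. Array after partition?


Elements <= 40 go left of pivot.
Result: [33, 11, 34, 2, 40, 9, 20, 40], pivot at index 7


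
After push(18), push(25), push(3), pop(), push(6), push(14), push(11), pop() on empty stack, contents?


push(18) -> [18]
push(25) -> [18, 25]
push(3) -> [18, 25, 3]
pop() returns 3 -> [18, 25]
push(6) -> [18, 25, 6]
push(14) -> [18, 25, 6, 14]
push(11) -> [18, 25, 6, 14, 11]
pop() returns 11 -> [18, 25, 6, 14]
Final stack (bottom to top): [18, 25, 6, 14]


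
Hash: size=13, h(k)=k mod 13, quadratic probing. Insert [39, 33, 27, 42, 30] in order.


Insertions: 39->slot 0; 33->slot 7; 27->slot 1; 42->slot 3; 30->slot 4
Table: [39, 27, None, 42, 30, None, None, 33, None, None, None, None, None]


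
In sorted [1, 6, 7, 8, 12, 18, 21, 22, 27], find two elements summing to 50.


Two pointers: lo=0, hi=8
No pair sums to 50


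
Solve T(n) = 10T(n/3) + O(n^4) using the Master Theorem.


a=10, b=3, c=4. log_3(10)=2.096 < c=4. Case 3: O(n^c) = O(n^4)
Complexity: O(n^4)


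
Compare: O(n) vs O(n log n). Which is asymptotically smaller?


linear grows slower than linearithmic
O(n) is asymptotically smaller; O(n log n) grows faster


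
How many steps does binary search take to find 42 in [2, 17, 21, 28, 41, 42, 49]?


Search for 42:
[0,6] mid=3 arr[3]=28
[4,6] mid=5 arr[5]=42
Total: 2 comparisons


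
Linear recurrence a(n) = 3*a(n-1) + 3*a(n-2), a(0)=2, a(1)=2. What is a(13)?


Build bottom-up:
...a(11)=1818612, a(12)=6894882, a(13)=3*6894882+3*1818612=26140482


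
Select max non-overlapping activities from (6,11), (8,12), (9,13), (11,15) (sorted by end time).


Greedy: pick earliest-ending, then skip overlaps.
Selected (2 activities): [(6, 11), (11, 15)]


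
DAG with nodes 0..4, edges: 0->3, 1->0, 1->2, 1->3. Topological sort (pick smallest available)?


Kahn's algorithm, process smallest node first
Order: [1, 0, 2, 3, 4]


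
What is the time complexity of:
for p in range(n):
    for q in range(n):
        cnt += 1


Per nesting level: O(n) * O(n) = O(n^2)
Complexity: O(n^2)


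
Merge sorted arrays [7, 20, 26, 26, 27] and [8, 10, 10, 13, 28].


Compare heads, take smaller each step.
Merged: [7, 8, 10, 10, 13, 20, 26, 26, 27, 28]


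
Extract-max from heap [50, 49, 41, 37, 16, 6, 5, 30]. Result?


Max = 50
Replace root with last, heapify down
Resulting heap: [49, 37, 41, 30, 16, 6, 5]


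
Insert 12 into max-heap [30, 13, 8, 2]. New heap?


Append 12: [30, 13, 8, 2, 12]
Bubble up: no swaps needed
Result: [30, 13, 8, 2, 12]


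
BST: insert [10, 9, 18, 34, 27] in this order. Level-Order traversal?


Root = 10; build tree by BST insertion.
Level-Order traversal: [10, 9, 18, 34, 27]


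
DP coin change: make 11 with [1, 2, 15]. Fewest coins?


dp[0]=0; dp[i]=1+min(dp[i-c] for c in coins)
...dp[6]=3, dp[7]=4, dp[8]=4, dp[9]=5, dp[10]=5, dp[11]=6
Minimum coins for 11 = 6


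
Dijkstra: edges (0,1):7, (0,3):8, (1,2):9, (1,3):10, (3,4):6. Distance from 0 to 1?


Dijkstra from 0:
Distances: {0: 0, 1: 7, 2: 16, 3: 8, 4: 14}
Shortest distance to 1 = 7, path = [0, 1]


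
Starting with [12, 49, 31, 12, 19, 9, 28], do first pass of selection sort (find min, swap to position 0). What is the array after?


After one pass: [9, 49, 31, 12, 19, 12, 28]


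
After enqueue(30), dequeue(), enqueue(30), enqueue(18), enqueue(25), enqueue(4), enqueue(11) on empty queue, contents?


enqueue(30) -> [30]
dequeue() returns 30 -> []
enqueue(30) -> [30]
enqueue(18) -> [30, 18]
enqueue(25) -> [30, 18, 25]
enqueue(4) -> [30, 18, 25, 4]
enqueue(11) -> [30, 18, 25, 4, 11]
Final queue (front to back): [30, 18, 25, 4, 11]


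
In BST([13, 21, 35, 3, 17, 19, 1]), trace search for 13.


BST root = 13
Search for 13: compare at each node
Path: [13]


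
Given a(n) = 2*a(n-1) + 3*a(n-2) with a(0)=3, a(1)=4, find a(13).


Build bottom-up:
...a(11)=310006, a(12)=930023, a(13)=2*930023+3*310006=2790064


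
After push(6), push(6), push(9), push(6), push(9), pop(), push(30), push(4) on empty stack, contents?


push(6) -> [6]
push(6) -> [6, 6]
push(9) -> [6, 6, 9]
push(6) -> [6, 6, 9, 6]
push(9) -> [6, 6, 9, 6, 9]
pop() returns 9 -> [6, 6, 9, 6]
push(30) -> [6, 6, 9, 6, 30]
push(4) -> [6, 6, 9, 6, 30, 4]
Final stack (bottom to top): [6, 6, 9, 6, 30, 4]


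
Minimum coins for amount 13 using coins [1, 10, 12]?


dp[0]=0; dp[i]=1+min(dp[i-c] for c in coins)
...dp[8]=8, dp[9]=9, dp[10]=1, dp[11]=2, dp[12]=1, dp[13]=2
Minimum coins for 13 = 2


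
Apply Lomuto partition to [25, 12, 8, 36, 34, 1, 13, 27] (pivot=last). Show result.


Elements <= 27 go left of pivot.
Result: [25, 12, 8, 1, 13, 27, 34, 36], pivot at index 5


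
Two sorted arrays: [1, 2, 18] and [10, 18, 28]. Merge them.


Compare heads, take smaller each step.
Merged: [1, 2, 10, 18, 18, 28]


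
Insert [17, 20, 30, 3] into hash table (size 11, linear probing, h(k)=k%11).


Insertions: 17->slot 6; 20->slot 9; 30->slot 8; 3->slot 3
Table: [None, None, None, 3, None, None, 17, None, 30, 20, None]


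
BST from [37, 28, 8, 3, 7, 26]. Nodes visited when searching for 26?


BST root = 37
Search for 26: compare at each node
Path: [37, 28, 8, 26]


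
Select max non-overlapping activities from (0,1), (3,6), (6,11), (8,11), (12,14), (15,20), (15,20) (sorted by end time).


Greedy: pick earliest-ending, then skip overlaps.
Selected (5 activities): [(0, 1), (3, 6), (6, 11), (12, 14), (15, 20)]


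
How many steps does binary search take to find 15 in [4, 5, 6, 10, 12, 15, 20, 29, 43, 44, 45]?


Search for 15:
[0,10] mid=5 arr[5]=15
Total: 1 comparisons


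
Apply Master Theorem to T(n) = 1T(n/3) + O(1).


a=1, b=3, c=0. log_3(1)=0 = c=0. Case 2: O(n^c log n) = O(log n)
Complexity: O(log n)


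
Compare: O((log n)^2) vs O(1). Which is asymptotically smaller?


constant grows slower than polylogarithmic
O(1) is asymptotically smaller; O((log n)^2) grows faster


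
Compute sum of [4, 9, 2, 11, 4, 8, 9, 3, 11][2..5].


Prefix sums: [0, 4, 13, 15, 26, 30, 38, 47, 50, 61]
Sum[2..5] = prefix[6] - prefix[2] = 38 - 13 = 25


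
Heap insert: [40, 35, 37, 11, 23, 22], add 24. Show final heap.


Append 24: [40, 35, 37, 11, 23, 22, 24]
Bubble up: no swaps needed
Result: [40, 35, 37, 11, 23, 22, 24]


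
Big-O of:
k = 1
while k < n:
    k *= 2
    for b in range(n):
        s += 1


Per nesting level: O(log n) * O(n) = O(n log n)
Complexity: O(n log n)


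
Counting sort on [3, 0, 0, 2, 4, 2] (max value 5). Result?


Count array: [2, 0, 2, 1, 1, 0]
Reconstruct: [0, 0, 2, 2, 3, 4]


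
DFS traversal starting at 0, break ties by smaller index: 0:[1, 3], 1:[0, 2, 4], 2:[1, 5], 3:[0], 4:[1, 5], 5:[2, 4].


DFS stack-based: start with [0]
Visit order: [0, 1, 2, 5, 4, 3]


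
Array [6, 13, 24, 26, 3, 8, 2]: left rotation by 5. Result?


Left rotate by 5: [8, 2, 6, 13, 24, 26, 3]


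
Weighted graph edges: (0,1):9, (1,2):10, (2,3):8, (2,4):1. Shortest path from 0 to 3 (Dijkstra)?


Dijkstra from 0:
Distances: {0: 0, 1: 9, 2: 19, 3: 27, 4: 20}
Shortest distance to 3 = 27, path = [0, 1, 2, 3]


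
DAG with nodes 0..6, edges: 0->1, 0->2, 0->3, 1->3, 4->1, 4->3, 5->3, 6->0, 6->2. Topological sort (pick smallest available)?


Kahn's algorithm, process smallest node first
Order: [4, 5, 6, 0, 1, 2, 3]


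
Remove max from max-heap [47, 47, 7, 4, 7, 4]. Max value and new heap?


Max = 47
Replace root with last, heapify down
Resulting heap: [47, 7, 7, 4, 4]


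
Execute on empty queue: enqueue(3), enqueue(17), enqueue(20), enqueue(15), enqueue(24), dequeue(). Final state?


enqueue(3) -> [3]
enqueue(17) -> [3, 17]
enqueue(20) -> [3, 17, 20]
enqueue(15) -> [3, 17, 20, 15]
enqueue(24) -> [3, 17, 20, 15, 24]
dequeue() returns 3 -> [17, 20, 15, 24]
Final queue (front to back): [17, 20, 15, 24]


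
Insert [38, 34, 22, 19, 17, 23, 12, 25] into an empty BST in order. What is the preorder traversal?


Root = 38; build tree by BST insertion.
Preorder traversal: [38, 34, 22, 19, 17, 12, 23, 25]


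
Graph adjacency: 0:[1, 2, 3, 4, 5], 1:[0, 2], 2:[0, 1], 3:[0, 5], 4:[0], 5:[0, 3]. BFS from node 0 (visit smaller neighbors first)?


BFS queue: start with [0]
Visit order: [0, 1, 2, 3, 4, 5]


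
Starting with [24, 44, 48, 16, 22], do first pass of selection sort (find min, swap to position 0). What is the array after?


After one pass: [16, 44, 48, 24, 22]


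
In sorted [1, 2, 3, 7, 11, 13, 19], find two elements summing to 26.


Two pointers: lo=0, hi=6
Found pair: (7, 19) summing to 26


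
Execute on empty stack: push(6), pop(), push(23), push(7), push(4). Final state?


push(6) -> [6]
pop() returns 6 -> []
push(23) -> [23]
push(7) -> [23, 7]
push(4) -> [23, 7, 4]
Final stack (bottom to top): [23, 7, 4]


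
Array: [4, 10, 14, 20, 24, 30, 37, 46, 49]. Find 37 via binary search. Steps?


Search for 37:
[0,8] mid=4 arr[4]=24
[5,8] mid=6 arr[6]=37
Total: 2 comparisons


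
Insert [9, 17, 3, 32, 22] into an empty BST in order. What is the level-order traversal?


Root = 9; build tree by BST insertion.
Level-Order traversal: [9, 3, 17, 32, 22]


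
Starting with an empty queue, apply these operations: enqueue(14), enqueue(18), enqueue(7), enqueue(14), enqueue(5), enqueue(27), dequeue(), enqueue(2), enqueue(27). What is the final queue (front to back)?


enqueue(14) -> [14]
enqueue(18) -> [14, 18]
enqueue(7) -> [14, 18, 7]
enqueue(14) -> [14, 18, 7, 14]
enqueue(5) -> [14, 18, 7, 14, 5]
enqueue(27) -> [14, 18, 7, 14, 5, 27]
dequeue() returns 14 -> [18, 7, 14, 5, 27]
enqueue(2) -> [18, 7, 14, 5, 27, 2]
enqueue(27) -> [18, 7, 14, 5, 27, 2, 27]
Final queue (front to back): [18, 7, 14, 5, 27, 2, 27]


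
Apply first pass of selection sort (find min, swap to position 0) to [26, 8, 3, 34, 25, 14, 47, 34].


After one pass: [3, 8, 26, 34, 25, 14, 47, 34]


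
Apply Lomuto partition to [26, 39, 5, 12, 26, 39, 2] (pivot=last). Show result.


Elements <= 2 go left of pivot.
Result: [2, 39, 5, 12, 26, 39, 26], pivot at index 0


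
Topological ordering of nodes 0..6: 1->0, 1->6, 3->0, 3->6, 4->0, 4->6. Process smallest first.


Kahn's algorithm, process smallest node first
Order: [1, 2, 3, 4, 0, 5, 6]


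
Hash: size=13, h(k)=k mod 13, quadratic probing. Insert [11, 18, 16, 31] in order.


Insertions: 11->slot 11; 18->slot 5; 16->slot 3; 31->slot 6
Table: [None, None, None, 16, None, 18, 31, None, None, None, None, 11, None]


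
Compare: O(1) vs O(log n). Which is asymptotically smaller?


constant grows slower than logarithmic
O(1) is asymptotically smaller; O(log n) grows faster


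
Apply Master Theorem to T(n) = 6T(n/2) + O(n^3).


a=6, b=2, c=3. log_2(6)=2.585 < c=3. Case 3: O(n^c) = O(n^3)
Complexity: O(n^3)


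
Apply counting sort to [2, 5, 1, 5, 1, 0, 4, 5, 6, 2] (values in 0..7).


Count array: [1, 2, 2, 0, 1, 3, 1, 0]
Reconstruct: [0, 1, 1, 2, 2, 4, 5, 5, 5, 6]


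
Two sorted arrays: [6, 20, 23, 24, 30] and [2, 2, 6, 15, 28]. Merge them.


Compare heads, take smaller each step.
Merged: [2, 2, 6, 6, 15, 20, 23, 24, 28, 30]


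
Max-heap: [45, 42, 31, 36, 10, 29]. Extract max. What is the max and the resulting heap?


Max = 45
Replace root with last, heapify down
Resulting heap: [42, 36, 31, 29, 10]


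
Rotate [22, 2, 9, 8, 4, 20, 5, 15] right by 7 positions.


Right rotate by 7: [2, 9, 8, 4, 20, 5, 15, 22]


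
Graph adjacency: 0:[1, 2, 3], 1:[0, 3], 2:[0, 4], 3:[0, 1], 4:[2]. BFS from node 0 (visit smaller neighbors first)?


BFS queue: start with [0]
Visit order: [0, 1, 2, 3, 4]


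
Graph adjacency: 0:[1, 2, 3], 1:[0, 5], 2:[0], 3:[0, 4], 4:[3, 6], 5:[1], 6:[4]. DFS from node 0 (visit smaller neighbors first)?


DFS stack-based: start with [0]
Visit order: [0, 1, 5, 2, 3, 4, 6]


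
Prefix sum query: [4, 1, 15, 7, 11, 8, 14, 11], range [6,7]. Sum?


Prefix sums: [0, 4, 5, 20, 27, 38, 46, 60, 71]
Sum[6..7] = prefix[8] - prefix[6] = 71 - 46 = 25


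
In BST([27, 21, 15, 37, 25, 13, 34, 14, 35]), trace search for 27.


BST root = 27
Search for 27: compare at each node
Path: [27]


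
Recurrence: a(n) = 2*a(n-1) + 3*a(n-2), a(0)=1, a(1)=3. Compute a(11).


Build bottom-up:
...a(9)=19683, a(10)=59049, a(11)=2*59049+3*19683=177147


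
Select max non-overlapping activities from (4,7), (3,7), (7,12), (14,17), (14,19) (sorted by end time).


Greedy: pick earliest-ending, then skip overlaps.
Selected (3 activities): [(4, 7), (7, 12), (14, 17)]


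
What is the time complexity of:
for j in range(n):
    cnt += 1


Per nesting level: O(n) = O(n)
Complexity: O(n)


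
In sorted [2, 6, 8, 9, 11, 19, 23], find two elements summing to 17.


Two pointers: lo=0, hi=6
Found pair: (6, 11) summing to 17


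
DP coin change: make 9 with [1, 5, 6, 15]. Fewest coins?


dp[0]=0; dp[i]=1+min(dp[i-c] for c in coins)
...dp[4]=4, dp[5]=1, dp[6]=1, dp[7]=2, dp[8]=3, dp[9]=4
Minimum coins for 9 = 4


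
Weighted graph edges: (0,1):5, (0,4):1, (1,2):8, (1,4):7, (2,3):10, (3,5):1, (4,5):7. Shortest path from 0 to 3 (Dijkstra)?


Dijkstra from 0:
Distances: {0: 0, 1: 5, 2: 13, 3: 9, 4: 1, 5: 8}
Shortest distance to 3 = 9, path = [0, 4, 5, 3]


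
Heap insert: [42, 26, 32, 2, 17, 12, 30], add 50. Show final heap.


Append 50: [42, 26, 32, 2, 17, 12, 30, 50]
Bubble up: swap idx 7(50) with idx 3(2); swap idx 3(50) with idx 1(26); swap idx 1(50) with idx 0(42)
Result: [50, 42, 32, 26, 17, 12, 30, 2]


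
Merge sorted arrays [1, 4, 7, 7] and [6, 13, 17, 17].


Compare heads, take smaller each step.
Merged: [1, 4, 6, 7, 7, 13, 17, 17]


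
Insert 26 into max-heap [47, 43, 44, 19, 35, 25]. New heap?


Append 26: [47, 43, 44, 19, 35, 25, 26]
Bubble up: no swaps needed
Result: [47, 43, 44, 19, 35, 25, 26]


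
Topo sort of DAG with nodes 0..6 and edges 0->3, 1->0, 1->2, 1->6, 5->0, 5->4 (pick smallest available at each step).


Kahn's algorithm, process smallest node first
Order: [1, 2, 5, 0, 3, 4, 6]


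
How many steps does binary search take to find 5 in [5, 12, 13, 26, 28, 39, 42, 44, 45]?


Search for 5:
[0,8] mid=4 arr[4]=28
[0,3] mid=1 arr[1]=12
[0,0] mid=0 arr[0]=5
Total: 3 comparisons


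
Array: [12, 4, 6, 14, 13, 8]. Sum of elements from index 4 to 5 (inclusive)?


Prefix sums: [0, 12, 16, 22, 36, 49, 57]
Sum[4..5] = prefix[6] - prefix[4] = 57 - 36 = 21


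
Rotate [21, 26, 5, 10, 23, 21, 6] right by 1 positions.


Right rotate by 1: [6, 21, 26, 5, 10, 23, 21]


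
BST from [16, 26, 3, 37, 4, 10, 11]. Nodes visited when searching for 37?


BST root = 16
Search for 37: compare at each node
Path: [16, 26, 37]


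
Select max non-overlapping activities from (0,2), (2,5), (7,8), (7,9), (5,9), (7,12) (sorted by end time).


Greedy: pick earliest-ending, then skip overlaps.
Selected (3 activities): [(0, 2), (2, 5), (7, 8)]


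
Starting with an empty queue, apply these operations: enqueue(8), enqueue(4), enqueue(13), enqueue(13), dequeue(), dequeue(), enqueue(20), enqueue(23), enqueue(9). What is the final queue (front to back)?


enqueue(8) -> [8]
enqueue(4) -> [8, 4]
enqueue(13) -> [8, 4, 13]
enqueue(13) -> [8, 4, 13, 13]
dequeue() returns 8 -> [4, 13, 13]
dequeue() returns 4 -> [13, 13]
enqueue(20) -> [13, 13, 20]
enqueue(23) -> [13, 13, 20, 23]
enqueue(9) -> [13, 13, 20, 23, 9]
Final queue (front to back): [13, 13, 20, 23, 9]
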